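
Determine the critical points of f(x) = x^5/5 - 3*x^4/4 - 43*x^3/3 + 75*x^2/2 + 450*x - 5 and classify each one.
f'(x) = x^4 - 3*x^3 - 43*x^2 + 75*x + 450

Solve f'(x) = 0:
  Factor: x^4 - 3*x^3 - 43*x^2 + 75*x + 450 = (x - 6)*(x - 5)*(x + 3)*(x + 5) = 0.
  ⇒ x = -5, -3, 5, 6

f''(x) = 4*x^3 - 9*x^2 - 86*x + 75
Second-derivative test at each critical point:
  f''(-5) = -220 < 0 → local maximum
  f''(-3) = 144 > 0 → local minimum
  f''(5) = -80 < 0 → local maximum
  f''(6) = 99 > 0 → local minimum

Critical points: x = -5 (local maximum); x = -3 (local minimum); x = 5 (local maximum); x = 6 (local minimum)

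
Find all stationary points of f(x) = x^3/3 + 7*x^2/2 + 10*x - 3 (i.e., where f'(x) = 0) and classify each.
f'(x) = x^2 + 7*x + 10

Solve f'(x) = 0:
  Factor: x^2 + 7*x + 10 = (x + 2)*(x + 5) = 0.
  ⇒ x = -5, -2

f''(x) = 2*x + 7
Second-derivative test at each critical point:
  f''(-5) = -3 < 0 → local maximum
  f''(-2) = 3 > 0 → local minimum

Critical points: x = -5 (local maximum); x = -2 (local minimum)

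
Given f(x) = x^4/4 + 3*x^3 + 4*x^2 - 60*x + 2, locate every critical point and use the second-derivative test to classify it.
f'(x) = x^3 + 9*x^2 + 8*x - 60

Solve f'(x) = 0:
  Factor: x^3 + 9*x^2 + 8*x - 60 = (x - 2)*(x + 5)*(x + 6) = 0.
  ⇒ x = -6, -5, 2

f''(x) = 3*x^2 + 18*x + 8
Second-derivative test at each critical point:
  f''(-6) = 8 > 0 → local minimum
  f''(-5) = -7 < 0 → local maximum
  f''(2) = 56 > 0 → local minimum

Critical points: x = -6 (local minimum); x = -5 (local maximum); x = 2 (local minimum)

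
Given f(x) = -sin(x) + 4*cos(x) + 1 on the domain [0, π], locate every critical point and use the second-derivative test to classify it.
f'(x) = -4*sin(x) - cos(x)

Solve f'(x) = 0 on [0, π]:
  f'(x) = 0 ⇔ -cos(x) = 4*sin(x) ⇔ tan(x) = -1/4, i.e. x = arctan(-1/4) + nπ; keep the solutions lying in [0, π].
  ⇒ x = pi - atan(1/4) ≈ 2.8966

f''(x) = sin(x) - 4*cos(x)
Second-derivative test at each critical point:
  f''(2.8966) = 4.1231 > 0 → local minimum

Critical points: x = pi - atan(1/4) ≈ 2.8966 (local minimum)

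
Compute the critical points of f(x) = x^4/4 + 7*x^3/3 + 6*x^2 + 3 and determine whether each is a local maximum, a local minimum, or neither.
f'(x) = x*(x^2 + 7*x + 12)

Solve f'(x) = 0:
  Factor: x^3 + 7*x^2 + 12*x = x*(x + 3)*(x + 4) = 0.
  ⇒ x = -4, -3, 0

f''(x) = 3*x^2 + 14*x + 12
Second-derivative test at each critical point:
  f''(-4) = 4 > 0 → local minimum
  f''(-3) = -3 < 0 → local maximum
  f''(0) = 12 > 0 → local minimum

Critical points: x = -4 (local minimum); x = -3 (local maximum); x = 0 (local minimum)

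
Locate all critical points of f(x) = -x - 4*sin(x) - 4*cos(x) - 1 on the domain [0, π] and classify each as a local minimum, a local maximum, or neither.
f'(x) = -4*sqrt(2)*cos(x + pi/4) - 1

Solve f'(x) = 0 on [0, π]:
  f'(x) = 0 ⇔ 4*sin(x) - 4*cos(x) = 1. Write the left side as R·cos(x + φ) with R = √((-4)² + (-4)²) = 4*sqrt(2), cos φ = -sqrt(2)/2, sin φ = -sqrt(2)/2; then cos(x + φ) = sqrt(2)/8. Solve for x and keep the solutions lying in [0, π].
  ⇒ x = atan((1 + sqrt(31))/(-1 + sqrt(31))) ≈ 0.9631

f''(x) = 4*sqrt(2)*sin(x + pi/4)
Second-derivative test at each critical point:
  f''(0.9631) = 5.5678 > 0 → local minimum

Critical points: x = atan((1 + sqrt(31))/(-1 + sqrt(31))) ≈ 0.9631 (local minimum)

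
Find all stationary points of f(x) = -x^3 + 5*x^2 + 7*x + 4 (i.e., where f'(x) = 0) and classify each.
f'(x) = -3*x^2 + 10*x + 7

Solve f'(x) = 0:
  3*x^2 - 10*x - 7 = 0 has no rational roots; quadratic formula: x = (10 ± √184)/6.
  ⇒ x = 5/3 - sqrt(46)/3 ≈ -0.5941, 5/3 + sqrt(46)/3 ≈ 3.9274

f''(x) = 10 - 6*x
Second-derivative test at each critical point:
  f''(-0.5941) = 13.5647 > 0 → local minimum
  f''(3.9274) = -13.5647 < 0 → local maximum

Critical points: x = 5/3 - sqrt(46)/3 ≈ -0.5941 (local minimum); x = 5/3 + sqrt(46)/3 ≈ 3.9274 (local maximum)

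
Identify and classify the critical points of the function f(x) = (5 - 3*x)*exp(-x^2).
f'(x) = (2*x*(3*x - 5) - 3)*exp(-x^2)

Solve f'(x) = 0:
  f'(x) = (6*x^2 - 10*x - 3)·exp(-x^2) and exp(-x^2) > 0 for every x, so f'(x) = 0 ⇔ 6*x^2 - 10*x - 3 = 0.
  6*x^2 - 10*x - 3 = 0 has no rational roots; quadratic formula: x = (10 ± √172)/12.
  ⇒ x = 5/6 - sqrt(43)/6 ≈ -0.2596, 5/6 + sqrt(43)/6 ≈ 1.9262

f''(x) = 2*(2*x^2*(5 - 3*x) + 9*x - 5)*exp(-x^2)
Second-derivative test at each critical point:
  f''(-0.2596) = -12.2603 < 0 → local maximum
  f''(1.9262) = 0.3209 > 0 → local minimum

Critical points: x = 5/6 - sqrt(43)/6 ≈ -0.2596 (local maximum); x = 5/6 + sqrt(43)/6 ≈ 1.9262 (local minimum)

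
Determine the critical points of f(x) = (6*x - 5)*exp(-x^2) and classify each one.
f'(x) = 2*(-x*(6*x - 5) + 3)*exp(-x^2)

Solve f'(x) = 0:
  f'(x) = (-12*x^2 + 10*x + 6)·exp(-x^2) and exp(-x^2) > 0 for every x, so f'(x) = 0 ⇔ -12*x^2 + 10*x + 6 = 0.
  Factor: -12*x^2 + 10*x + 6 = -2*(6*x^2 - 5*x - 3); 6*x^2 - 5*x - 3 = 0 has no rational roots; quadratic formula: x = (5 ± √97)/12.
  ⇒ x = 5/12 - sqrt(97)/12 ≈ -0.4041, 5/12 + sqrt(97)/12 ≈ 1.2374

f''(x) = 2*(2*x^2*(6*x - 5) - 18*x + 5)*exp(-x^2)
Second-derivative test at each critical point:
  f''(-0.4041) = 16.7304 > 0 → local minimum
  f''(1.2374) = -4.2603 < 0 → local maximum

Critical points: x = 5/12 - sqrt(97)/12 ≈ -0.4041 (local minimum); x = 5/12 + sqrt(97)/12 ≈ 1.2374 (local maximum)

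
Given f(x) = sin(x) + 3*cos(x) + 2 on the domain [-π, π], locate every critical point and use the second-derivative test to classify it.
f'(x) = -3*sin(x) + cos(x)

Solve f'(x) = 0 on [-π, π]:
  f'(x) = 0 ⇔ cos(x) = 3*sin(x) ⇔ tan(x) = 1/3, i.e. x = arctan(1/3) + nπ; keep the solutions lying in [-π, π].
  ⇒ x = -pi + atan(1/3) ≈ -2.8198, atan(1/3) ≈ 0.3218

f''(x) = -sin(x) - 3*cos(x)
Second-derivative test at each critical point:
  f''(-2.8198) = 3.1623 > 0 → local minimum
  f''(0.3218) = -3.1623 < 0 → local maximum

Critical points: x = -pi + atan(1/3) ≈ -2.8198 (local minimum); x = atan(1/3) ≈ 0.3218 (local maximum)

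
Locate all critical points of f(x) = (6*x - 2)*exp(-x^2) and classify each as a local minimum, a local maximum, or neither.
f'(x) = 2*(-2*x*(3*x - 1) + 3)*exp(-x^2)

Solve f'(x) = 0:
  f'(x) = (-12*x^2 + 4*x + 6)·exp(-x^2) and exp(-x^2) > 0 for every x, so f'(x) = 0 ⇔ -12*x^2 + 4*x + 6 = 0.
  Factor: -12*x^2 + 4*x + 6 = -2*(6*x^2 - 2*x - 3); 6*x^2 - 2*x - 3 = 0 has no rational roots; quadratic formula: x = (2 ± √76)/12.
  ⇒ x = 1/6 - sqrt(19)/6 ≈ -0.5598, 1/6 + sqrt(19)/6 ≈ 0.8931

f''(x) = 4*(2*x^2*(3*x - 1) - 9*x + 1)*exp(-x^2)
Second-derivative test at each critical point:
  f''(-0.5598) = 12.7447 > 0 → local minimum
  f''(0.8931) = -7.8522 < 0 → local maximum

Critical points: x = 1/6 - sqrt(19)/6 ≈ -0.5598 (local minimum); x = 1/6 + sqrt(19)/6 ≈ 0.8931 (local maximum)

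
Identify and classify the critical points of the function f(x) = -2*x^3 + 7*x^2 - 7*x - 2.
f'(x) = -6*x^2 + 14*x - 7

Solve f'(x) = 0:
  6*x^2 - 14*x + 7 = 0 has no rational roots; quadratic formula: x = (14 ± √28)/12.
  ⇒ x = 7/6 - sqrt(7)/6 ≈ 0.7257, sqrt(7)/6 + 7/6 ≈ 1.6076

f''(x) = 14 - 12*x
Second-derivative test at each critical point:
  f''(0.7257) = 5.2915 > 0 → local minimum
  f''(1.6076) = -5.2915 < 0 → local maximum

Critical points: x = 7/6 - sqrt(7)/6 ≈ 0.7257 (local minimum); x = sqrt(7)/6 + 7/6 ≈ 1.6076 (local maximum)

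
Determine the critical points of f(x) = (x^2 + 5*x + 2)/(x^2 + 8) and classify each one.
f'(x) = (-5*x^2 + 12*x + 40)/(x^4 + 16*x^2 + 64)

Solve f'(x) = 0:
  f'(x) = -(5*x^2 - 12*x - 40)/(x^2 + 8)^2; the denominator is positive wherever f is defined, so f'(x) = 0 ⇔ -5*x^2 + 12*x + 40 = 0.
  5*x^2 - 12*x - 40 = 0 has no rational roots; quadratic formula: x = (12 ± √944)/10.
  ⇒ x = 6/5 - 2*sqrt(59)/5 ≈ -1.8725, 6/5 + 2*sqrt(59)/5 ≈ 4.2725

f''(x) = 2*(5*x^3 - 18*x^2 - 120*x + 48)/(x^6 + 24*x^4 + 192*x^2 + 512)
Second-derivative test at each critical point:
  f''(-1.8725) = 0.2321 > 0 → local minimum
  f''(4.2725) = -0.0446 < 0 → local maximum

Critical points: x = 6/5 - 2*sqrt(59)/5 ≈ -1.8725 (local minimum); x = 6/5 + 2*sqrt(59)/5 ≈ 4.2725 (local maximum)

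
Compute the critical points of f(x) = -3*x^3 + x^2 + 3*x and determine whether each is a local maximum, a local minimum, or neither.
f'(x) = -9*x^2 + 2*x + 3

Solve f'(x) = 0:
  9*x^2 - 2*x - 3 = 0 has no rational roots; quadratic formula: x = (2 ± √112)/18.
  ⇒ x = 1/9 - 2*sqrt(7)/9 ≈ -0.4768, 1/9 + 2*sqrt(7)/9 ≈ 0.6991

f''(x) = 2 - 18*x
Second-derivative test at each critical point:
  f''(-0.4768) = 10.5830 > 0 → local minimum
  f''(0.6991) = -10.5830 < 0 → local maximum

Critical points: x = 1/9 - 2*sqrt(7)/9 ≈ -0.4768 (local minimum); x = 1/9 + 2*sqrt(7)/9 ≈ 0.6991 (local maximum)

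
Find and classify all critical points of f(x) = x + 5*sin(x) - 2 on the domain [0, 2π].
f'(x) = 5*cos(x) + 1

Solve f'(x) = 0 on [0, 2π]:
  f'(x) = 0 ⇔ cos(x) = -1/5, i.e. x = ±arccos(-1/5) + 2nπ; keep the solutions lying in [0, 2π].
  ⇒ x = acos(-1/5) ≈ 1.7722, -acos(-1/5) + 2*pi ≈ 4.5110

f''(x) = -5*sin(x)
Second-derivative test at each critical point:
  f''(1.7722) = -4.8990 < 0 → local maximum
  f''(4.5110) = 4.8990 > 0 → local minimum

Critical points: x = acos(-1/5) ≈ 1.7722 (local maximum); x = -acos(-1/5) + 2*pi ≈ 4.5110 (local minimum)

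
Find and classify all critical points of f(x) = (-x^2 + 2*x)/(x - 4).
f'(x) = (-x^2 + 8*x - 8)/(x^2 - 8*x + 16)

Solve f'(x) = 0:
  f'(x) = -(x^2 - 8*x + 8)/(x - 4)^2; the denominator is positive wherever f is defined, so f'(x) = 0 ⇔ -x^2 + 8*x - 8 = 0.
  x^2 - 8*x + 8 = 0 has no rational roots; quadratic formula: x = (8 ± √32)/2.
  ⇒ x = 4 - 2*sqrt(2) ≈ 1.1716, 2*sqrt(2) + 4 ≈ 6.8284

f''(x) = -16/(x^3 - 12*x^2 + 48*x - 64)
Second-derivative test at each critical point:
  f''(1.1716) = 0.7071 > 0 → local minimum
  f''(6.8284) = -0.7071 < 0 → local maximum

Critical points: x = 4 - 2*sqrt(2) ≈ 1.1716 (local minimum); x = 2*sqrt(2) + 4 ≈ 6.8284 (local maximum)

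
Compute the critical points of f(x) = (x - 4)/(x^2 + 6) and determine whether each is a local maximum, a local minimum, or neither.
f'(x) = (x^2 - 2*x*(x - 4) + 6)/(x^2 + 6)^2

Solve f'(x) = 0:
  f'(x) = -(x^2 - 8*x - 6)/(x^2 + 6)^2; the denominator is positive wherever f is defined, so f'(x) = 0 ⇔ -x^2 + 8*x + 6 = 0.
  x^2 - 8*x - 6 = 0 has no rational roots; quadratic formula: x = (8 ± √88)/2.
  ⇒ x = 4 - sqrt(22) ≈ -0.6904, 4 + sqrt(22) ≈ 8.6904

f''(x) = 2*(4*x^2*(x - 4) + (4 - 3*x)*(x^2 + 6))/(x^2 + 6)^3
Second-derivative test at each critical point:
  f''(-0.6904) = 0.2236 > 0 → local minimum
  f''(8.6904) = -0.0014 < 0 → local maximum

Critical points: x = 4 - sqrt(22) ≈ -0.6904 (local minimum); x = 4 + sqrt(22) ≈ 8.6904 (local maximum)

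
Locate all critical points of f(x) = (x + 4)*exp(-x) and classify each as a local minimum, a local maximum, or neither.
f'(x) = (-x - 3)*exp(-x)

Solve f'(x) = 0:
  f'(x) = (-x - 3)·exp(-x) and exp(-x) > 0 for every x, so f'(x) = 0 ⇔ -x - 3 = 0.
  -x - 3 = 0.
  ⇒ x = -3

f''(x) = (x + 2)*exp(-x)
Second-derivative test at each critical point:
  f''(-3) = -20.0855 < 0 → local maximum

Critical points: x = -3 (local maximum)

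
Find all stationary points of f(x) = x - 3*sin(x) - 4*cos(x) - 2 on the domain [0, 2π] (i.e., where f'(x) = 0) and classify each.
f'(x) = 4*sin(x) - 3*cos(x) + 1

Solve f'(x) = 0 on [0, 2π]:
  f'(x) = 0 ⇔ 4*sin(x) - 3*cos(x) = -1. Write the left side as R·cos(x + φ) with R = √((-3)² + (-4)²) = 5, cos φ = -3/5, sin φ = -4/5; then cos(x + φ) = -1/5. Solve for x and keep the solutions lying in [0, 2π].
  ⇒ x = atan((-4 + 6*sqrt(6))/(3 + 8*sqrt(6))) ≈ 0.4421, atan((-6*sqrt(6) - 4)/(3 - 8*sqrt(6))) + pi ≈ 3.9865

f''(x) = 3*sin(x) + 4*cos(x)
Second-derivative test at each critical point:
  f''(0.4421) = 4.8990 > 0 → local minimum
  f''(3.9865) = -4.8990 < 0 → local maximum

Critical points: x = atan((-4 + 6*sqrt(6))/(3 + 8*sqrt(6))) ≈ 0.4421 (local minimum); x = atan((-6*sqrt(6) - 4)/(3 - 8*sqrt(6))) + pi ≈ 3.9865 (local maximum)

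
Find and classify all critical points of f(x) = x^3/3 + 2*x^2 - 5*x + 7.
f'(x) = x^2 + 4*x - 5

Solve f'(x) = 0:
  Factor: x^2 + 4*x - 5 = (x - 1)*(x + 5) = 0.
  ⇒ x = -5, 1

f''(x) = 2*x + 4
Second-derivative test at each critical point:
  f''(-5) = -6 < 0 → local maximum
  f''(1) = 6 > 0 → local minimum

Critical points: x = -5 (local maximum); x = 1 (local minimum)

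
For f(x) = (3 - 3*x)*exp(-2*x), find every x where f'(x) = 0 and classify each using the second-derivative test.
f'(x) = 3*(2*x - 3)*exp(-2*x)

Solve f'(x) = 0:
  f'(x) = (6*x - 9)·exp(-2*x) and exp(-2*x) > 0 for every x, so f'(x) = 0 ⇔ 6*x - 9 = 0.
  Factor: 6*x - 9 = 3*(2*x - 3) = 0.
  ⇒ x = 3/2

f''(x) = 12*(2 - x)*exp(-2*x)
Second-derivative test at each critical point:
  f''(3/2) = 0.2987 > 0 → local minimum

Critical points: x = 3/2 (local minimum)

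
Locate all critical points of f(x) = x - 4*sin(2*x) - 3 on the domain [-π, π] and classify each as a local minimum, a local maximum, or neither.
f'(x) = 1 - 8*cos(2*x)

Solve f'(x) = 0 on [-π, π]:
  f'(x) = 0 ⇔ cos(2*x) = 1/8, i.e. 2*x = ±arccos(1/8) + 2nπ; keep the solutions lying in [-π, π].
  ⇒ x = -pi + acos(1/8)/2 ≈ -2.4189, -acos(1/8)/2 ≈ -0.7227, acos(1/8)/2 ≈ 0.7227, pi - acos(1/8)/2 ≈ 2.4189

f''(x) = 16*sin(2*x)
Second-derivative test at each critical point:
  f''(-2.4189) = 15.8745 > 0 → local minimum
  f''(-0.7227) = -15.8745 < 0 → local maximum
  f''(0.7227) = 15.8745 > 0 → local minimum
  f''(2.4189) = -15.8745 < 0 → local maximum

Critical points: x = -pi + acos(1/8)/2 ≈ -2.4189 (local minimum); x = -acos(1/8)/2 ≈ -0.7227 (local maximum); x = acos(1/8)/2 ≈ 0.7227 (local minimum); x = pi - acos(1/8)/2 ≈ 2.4189 (local maximum)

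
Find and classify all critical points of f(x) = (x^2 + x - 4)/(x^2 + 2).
f'(x) = (-x^2 + 12*x + 2)/(x^4 + 4*x^2 + 4)

Solve f'(x) = 0:
  f'(x) = -(x^2 - 12*x - 2)/(x^2 + 2)^2; the denominator is positive wherever f is defined, so f'(x) = 0 ⇔ -x^2 + 12*x + 2 = 0.
  x^2 - 12*x - 2 = 0 has no rational roots; quadratic formula: x = (12 ± √152)/2.
  ⇒ x = 6 - sqrt(38) ≈ -0.1644, 6 + sqrt(38) ≈ 12.1644

f''(x) = 2*(x^3 - 18*x^2 - 6*x + 12)/(x^6 + 6*x^4 + 12*x^2 + 8)
Second-derivative test at each critical point:
  f''(-0.1644) = 3.0005 > 0 → local minimum
  f''(12.1644) = -0.0005 < 0 → local maximum

Critical points: x = 6 - sqrt(38) ≈ -0.1644 (local minimum); x = 6 + sqrt(38) ≈ 12.1644 (local maximum)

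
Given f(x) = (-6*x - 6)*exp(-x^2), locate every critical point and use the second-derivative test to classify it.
f'(x) = 6*(2*x*(x + 1) - 1)*exp(-x^2)

Solve f'(x) = 0:
  f'(x) = (12*x^2 + 12*x - 6)·exp(-x^2) and exp(-x^2) > 0 for every x, so f'(x) = 0 ⇔ 12*x^2 + 12*x - 6 = 0.
  Factor: 12*x^2 + 12*x - 6 = 6*(2*x^2 + 2*x - 1); 2*x^2 + 2*x - 1 = 0 has no rational roots; quadratic formula: x = (-2 ± √12)/4.
  ⇒ x = -sqrt(3)/2 - 1/2 ≈ -1.3660, -1/2 + sqrt(3)/2 ≈ 0.3660

f''(x) = 12*(-2*x^2*(x + 1) + 3*x + 1)*exp(-x^2)
Second-derivative test at each critical point:
  f''(-1.3660) = -3.2162 < 0 → local maximum
  f''(0.3660) = 18.1785 > 0 → local minimum

Critical points: x = -sqrt(3)/2 - 1/2 ≈ -1.3660 (local maximum); x = -1/2 + sqrt(3)/2 ≈ 0.3660 (local minimum)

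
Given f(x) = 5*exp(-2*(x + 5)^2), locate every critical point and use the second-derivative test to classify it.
f'(x) = 20*(-x - 5)*exp(-2*(x + 5)^2)

Solve f'(x) = 0:
  f'(x) = (-20*x - 100)·exp(-2*(x + 5)^2) and exp(-2*(x + 5)^2) > 0 for every x, so f'(x) = 0 ⇔ -20*x - 100 = 0.
  Factor: -20*x - 100 = -20*(x + 5) = 0.
  ⇒ x = -5

f''(x) = 20*(4*(x + 5)^2 - 1)*exp(-2*(x + 5)^2)
Second-derivative test at each critical point:
  f''(-5) = -20 < 0 → local maximum

Critical points: x = -5 (local maximum)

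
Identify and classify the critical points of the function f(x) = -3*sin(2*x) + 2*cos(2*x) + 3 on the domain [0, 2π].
f'(x) = -4*sin(2*x) - 6*cos(2*x)

Solve f'(x) = 0 on [0, 2π]:
  f'(x) = 0 ⇔ -3*cos(2*x) = 2*sin(2*x) ⇔ tan(2*x) = -3/2, i.e. 2*x = arctan(-3/2) + nπ; keep the solutions lying in [0, 2π].
  ⇒ x = -atan(3/2)/2 + pi/2 ≈ 1.0794, pi - atan(3/2)/2 ≈ 2.6502, -atan(3/2)/2 + 3*pi/2 ≈ 4.2210, -atan(3/2)/2 + 2*pi ≈ 5.7918

f''(x) = 12*sin(2*x) - 8*cos(2*x)
Second-derivative test at each critical point:
  f''(1.0794) = 14.4222 > 0 → local minimum
  f''(2.6502) = -14.4222 < 0 → local maximum
  f''(4.2210) = 14.4222 > 0 → local minimum
  f''(5.7918) = -14.4222 < 0 → local maximum

Critical points: x = -atan(3/2)/2 + pi/2 ≈ 1.0794 (local minimum); x = pi - atan(3/2)/2 ≈ 2.6502 (local maximum); x = -atan(3/2)/2 + 3*pi/2 ≈ 4.2210 (local minimum); x = -atan(3/2)/2 + 2*pi ≈ 5.7918 (local maximum)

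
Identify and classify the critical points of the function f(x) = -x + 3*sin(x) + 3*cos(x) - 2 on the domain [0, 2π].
f'(x) = 3*sqrt(2)*cos(x + pi/4) - 1

Solve f'(x) = 0 on [0, 2π]:
  f'(x) = 0 ⇔ -3*sin(x) + 3*cos(x) = 1. Write the left side as R·cos(x + φ) with R = √(3² + 3²) = 3*sqrt(2), cos φ = sqrt(2)/2, sin φ = sqrt(2)/2; then cos(x + φ) = sqrt(2)/6. Solve for x and keep the solutions lying in [0, 2π].
  ⇒ x = atan((-1 + sqrt(17))/(1 + sqrt(17))) ≈ 0.5475, atan((-sqrt(17) - 1)/(1 - sqrt(17))) + pi ≈ 4.1649

f''(x) = -3*sqrt(2)*sin(x + pi/4)
Second-derivative test at each critical point:
  f''(0.5475) = -4.1231 < 0 → local maximum
  f''(4.1649) = 4.1231 > 0 → local minimum

Critical points: x = atan((-1 + sqrt(17))/(1 + sqrt(17))) ≈ 0.5475 (local maximum); x = atan((-sqrt(17) - 1)/(1 - sqrt(17))) + pi ≈ 4.1649 (local minimum)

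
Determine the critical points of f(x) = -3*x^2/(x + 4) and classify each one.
f'(x) = 3*x*(-x - 8)/(x + 4)^2

Solve f'(x) = 0:
  f'(x) = -3*x*(x + 8)/(x + 4)^2; the denominator is positive wherever f is defined, so f'(x) = 0 ⇔ -3*x^2 - 24*x = 0.
  Factor: -3*x^2 - 24*x = -3*x*(x + 8) = 0.
  ⇒ x = -8, 0

f''(x) = -96/(x^3 + 12*x^2 + 48*x + 64)
Second-derivative test at each critical point:
  f''(-8) = 3/2 > 0 → local minimum
  f''(0) = -3/2 < 0 → local maximum

Critical points: x = -8 (local minimum); x = 0 (local maximum)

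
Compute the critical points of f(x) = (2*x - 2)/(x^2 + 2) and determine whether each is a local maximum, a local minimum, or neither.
f'(x) = 2*(x^2 - 2*x*(x - 1) + 2)/(x^2 + 2)^2

Solve f'(x) = 0:
  f'(x) = -2*(x^2 - 2*x - 2)/(x^2 + 2)^2; the denominator is positive wherever f is defined, so f'(x) = 0 ⇔ -2*x^2 + 4*x + 4 = 0.
  Factor: -2*x^2 + 4*x + 4 = -2*(x^2 - 2*x - 2); x^2 - 2*x - 2 = 0 has no rational roots; quadratic formula: x = (2 ± √12)/2.
  ⇒ x = 1 - sqrt(3) ≈ -0.7321, 1 + sqrt(3) ≈ 2.7321

f''(x) = 4*(4*x^2*(x - 1) + (1 - 3*x)*(x^2 + 2))/(x^2 + 2)^3
Second-derivative test at each critical point:
  f''(-0.7321) = 1.0774 > 0 → local minimum
  f''(2.7321) = -0.0774 < 0 → local maximum

Critical points: x = 1 - sqrt(3) ≈ -0.7321 (local minimum); x = 1 + sqrt(3) ≈ 2.7321 (local maximum)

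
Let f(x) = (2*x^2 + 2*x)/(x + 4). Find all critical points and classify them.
f'(x) = 2*(x^2 + 8*x + 4)/(x^2 + 8*x + 16)

Solve f'(x) = 0:
  f'(x) = 2*(x^2 + 8*x + 4)/(x + 4)^2; the denominator is positive wherever f is defined, so f'(x) = 0 ⇔ 2*x^2 + 16*x + 8 = 0.
  Factor: 2*x^2 + 16*x + 8 = 2*(x^2 + 8*x + 4); x^2 + 8*x + 4 = 0 has no rational roots; quadratic formula: x = (-8 ± √48)/2.
  ⇒ x = -4 - 2*sqrt(3) ≈ -7.4641, -4 + 2*sqrt(3) ≈ -0.5359

f''(x) = 48/(x^3 + 12*x^2 + 48*x + 64)
Second-derivative test at each critical point:
  f''(-7.4641) = -1.1547 < 0 → local maximum
  f''(-0.5359) = 1.1547 > 0 → local minimum

Critical points: x = -4 - 2*sqrt(3) ≈ -7.4641 (local maximum); x = -4 + 2*sqrt(3) ≈ -0.5359 (local minimum)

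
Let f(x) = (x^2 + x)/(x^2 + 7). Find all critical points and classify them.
f'(x) = (-x^2 + 14*x + 7)/(x^4 + 14*x^2 + 49)

Solve f'(x) = 0:
  f'(x) = -(x^2 - 14*x - 7)/(x^2 + 7)^2; the denominator is positive wherever f is defined, so f'(x) = 0 ⇔ -x^2 + 14*x + 7 = 0.
  x^2 - 14*x - 7 = 0 has no rational roots; quadratic formula: x = (14 ± √224)/2.
  ⇒ x = 7 - 2*sqrt(14) ≈ -0.4833, 7 + 2*sqrt(14) ≈ 14.4833

f''(x) = 2*(x^3 - 21*x^2 - 21*x + 49)/(x^6 + 21*x^4 + 147*x^2 + 343)
Second-derivative test at each critical point:
  f''(-0.4833) = 0.2860 > 0 → local minimum
  f''(14.4833) = -3.185e-04 < 0 → local maximum

Critical points: x = 7 - 2*sqrt(14) ≈ -0.4833 (local minimum); x = 7 + 2*sqrt(14) ≈ 14.4833 (local maximum)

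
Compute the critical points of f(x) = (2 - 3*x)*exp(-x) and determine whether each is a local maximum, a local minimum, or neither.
f'(x) = (3*x - 5)*exp(-x)

Solve f'(x) = 0:
  f'(x) = (3*x - 5)·exp(-x) and exp(-x) > 0 for every x, so f'(x) = 0 ⇔ 3*x - 5 = 0.
  3*x - 5 = 0.
  ⇒ x = 5/3

f''(x) = (8 - 3*x)*exp(-x)
Second-derivative test at each critical point:
  f''(5/3) = 0.5666 > 0 → local minimum

Critical points: x = 5/3 (local minimum)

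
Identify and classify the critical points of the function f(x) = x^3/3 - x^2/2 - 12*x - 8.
f'(x) = x^2 - x - 12

Solve f'(x) = 0:
  Factor: x^2 - x - 12 = (x - 4)*(x + 3) = 0.
  ⇒ x = -3, 4

f''(x) = 2*x - 1
Second-derivative test at each critical point:
  f''(-3) = -7 < 0 → local maximum
  f''(4) = 7 > 0 → local minimum

Critical points: x = -3 (local maximum); x = 4 (local minimum)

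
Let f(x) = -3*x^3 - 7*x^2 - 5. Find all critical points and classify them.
f'(x) = x*(-9*x - 14)

Solve f'(x) = 0:
  Factor: -9*x^2 - 14*x = -x*(9*x + 14) = 0.
  ⇒ x = -14/9, 0

f''(x) = -18*x - 14
Second-derivative test at each critical point:
  f''(-14/9) = 14 > 0 → local minimum
  f''(0) = -14 < 0 → local maximum

Critical points: x = -14/9 (local minimum); x = 0 (local maximum)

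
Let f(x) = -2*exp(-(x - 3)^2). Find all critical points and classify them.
f'(x) = 4*(x - 3)*exp(-(x - 3)^2)

Solve f'(x) = 0:
  f'(x) = (4*x - 12)·exp(-(x - 3)^2) and exp(-(x - 3)^2) > 0 for every x, so f'(x) = 0 ⇔ 4*x - 12 = 0.
  Factor: 4*x - 12 = 4*(x - 3) = 0.
  ⇒ x = 3

f''(x) = 4*(1 - 2*(x - 3)^2)*exp(-(x - 3)^2)
Second-derivative test at each critical point:
  f''(3) = 4 > 0 → local minimum

Critical points: x = 3 (local minimum)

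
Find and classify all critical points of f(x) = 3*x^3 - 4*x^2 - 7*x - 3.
f'(x) = 9*x^2 - 8*x - 7

Solve f'(x) = 0:
  9*x^2 - 8*x - 7 = 0 has no rational roots; quadratic formula: x = (8 ± √316)/18.
  ⇒ x = 4/9 - sqrt(79)/9 ≈ -0.5431, 4/9 + sqrt(79)/9 ≈ 1.4320

f''(x) = 18*x - 8
Second-derivative test at each critical point:
  f''(-0.5431) = -17.7764 < 0 → local maximum
  f''(1.4320) = 17.7764 > 0 → local minimum

Critical points: x = 4/9 - sqrt(79)/9 ≈ -0.5431 (local maximum); x = 4/9 + sqrt(79)/9 ≈ 1.4320 (local minimum)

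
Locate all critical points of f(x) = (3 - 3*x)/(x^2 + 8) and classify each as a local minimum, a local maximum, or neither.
f'(x) = 3*(-x^2 + 2*x*(x - 1) - 8)/(x^2 + 8)^2

Solve f'(x) = 0:
  f'(x) = 3*(x - 4)*(x + 2)/(x^2 + 8)^2; the denominator is positive wherever f is defined, so f'(x) = 0 ⇔ 3*x^2 - 6*x - 24 = 0.
  Factor: 3*x^2 - 6*x - 24 = 3*(x - 4)*(x + 2) = 0.
  ⇒ x = -2, 4

f''(x) = 6*(4*x^2*(1 - x) + (3*x - 1)*(x^2 + 8))/(x^2 + 8)^3
Second-derivative test at each critical point:
  f''(-2) = -1/8 < 0 → local maximum
  f''(4) = 1/32 > 0 → local minimum

Critical points: x = -2 (local maximum); x = 4 (local minimum)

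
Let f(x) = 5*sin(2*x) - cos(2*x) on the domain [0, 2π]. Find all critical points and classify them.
f'(x) = 2*sin(2*x) + 10*cos(2*x)

Solve f'(x) = 0 on [0, 2π]:
  f'(x) = 0 ⇔ 5*cos(2*x) = -sin(2*x) ⇔ tan(2*x) = -5, i.e. 2*x = arctan(-5) + nπ; keep the solutions lying in [0, 2π].
  ⇒ x = -atan(5)/2 + pi/2 ≈ 0.8841, pi - atan(5)/2 ≈ 2.4549, -atan(5)/2 + 3*pi/2 ≈ 4.0257, -atan(5)/2 + 2*pi ≈ 5.5965

f''(x) = -20*sin(2*x) + 4*cos(2*x)
Second-derivative test at each critical point:
  f''(0.8841) = -20.3961 < 0 → local maximum
  f''(2.4549) = 20.3961 > 0 → local minimum
  f''(4.0257) = -20.3961 < 0 → local maximum
  f''(5.5965) = 20.3961 > 0 → local minimum

Critical points: x = -atan(5)/2 + pi/2 ≈ 0.8841 (local maximum); x = pi - atan(5)/2 ≈ 2.4549 (local minimum); x = -atan(5)/2 + 3*pi/2 ≈ 4.0257 (local maximum); x = -atan(5)/2 + 2*pi ≈ 5.5965 (local minimum)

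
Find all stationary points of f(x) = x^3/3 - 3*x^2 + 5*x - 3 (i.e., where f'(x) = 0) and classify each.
f'(x) = x^2 - 6*x + 5

Solve f'(x) = 0:
  Factor: x^2 - 6*x + 5 = (x - 5)*(x - 1) = 0.
  ⇒ x = 1, 5

f''(x) = 2*x - 6
Second-derivative test at each critical point:
  f''(1) = -4 < 0 → local maximum
  f''(5) = 4 > 0 → local minimum

Critical points: x = 1 (local maximum); x = 5 (local minimum)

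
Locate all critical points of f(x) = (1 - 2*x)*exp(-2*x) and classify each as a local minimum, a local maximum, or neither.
f'(x) = 4*(x - 1)*exp(-2*x)

Solve f'(x) = 0:
  f'(x) = (4*x - 4)·exp(-2*x) and exp(-2*x) > 0 for every x, so f'(x) = 0 ⇔ 4*x - 4 = 0.
  Factor: 4*x - 4 = 4*(x - 1) = 0.
  ⇒ x = 1

f''(x) = 4*(3 - 2*x)*exp(-2*x)
Second-derivative test at each critical point:
  f''(1) = 0.5413 > 0 → local minimum

Critical points: x = 1 (local minimum)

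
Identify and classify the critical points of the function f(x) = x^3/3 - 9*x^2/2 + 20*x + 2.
f'(x) = x^2 - 9*x + 20

Solve f'(x) = 0:
  Factor: x^2 - 9*x + 20 = (x - 5)*(x - 4) = 0.
  ⇒ x = 4, 5

f''(x) = 2*x - 9
Second-derivative test at each critical point:
  f''(4) = -1 < 0 → local maximum
  f''(5) = 1 > 0 → local minimum

Critical points: x = 4 (local maximum); x = 5 (local minimum)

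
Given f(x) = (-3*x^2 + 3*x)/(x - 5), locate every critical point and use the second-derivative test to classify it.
f'(x) = 3*(-x^2 + 10*x - 5)/(x^2 - 10*x + 25)

Solve f'(x) = 0:
  f'(x) = -3*(x^2 - 10*x + 5)/(x - 5)^2; the denominator is positive wherever f is defined, so f'(x) = 0 ⇔ -3*x^2 + 30*x - 15 = 0.
  Factor: -3*x^2 + 30*x - 15 = -3*(x^2 - 10*x + 5); x^2 - 10*x + 5 = 0 has no rational roots; quadratic formula: x = (10 ± √80)/2.
  ⇒ x = 5 - 2*sqrt(5) ≈ 0.5279, 2*sqrt(5) + 5 ≈ 9.4721

f''(x) = -120/(x^3 - 15*x^2 + 75*x - 125)
Second-derivative test at each critical point:
  f''(0.5279) = 1.3416 > 0 → local minimum
  f''(9.4721) = -1.3416 < 0 → local maximum

Critical points: x = 5 - 2*sqrt(5) ≈ 0.5279 (local minimum); x = 2*sqrt(5) + 5 ≈ 9.4721 (local maximum)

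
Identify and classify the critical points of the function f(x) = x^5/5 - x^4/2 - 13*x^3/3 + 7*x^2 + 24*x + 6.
f'(x) = x^4 - 2*x^3 - 13*x^2 + 14*x + 24

Solve f'(x) = 0:
  Factor: x^4 - 2*x^3 - 13*x^2 + 14*x + 24 = (x - 4)*(x - 2)*(x + 1)*(x + 3) = 0.
  ⇒ x = -3, -1, 2, 4

f''(x) = 4*x^3 - 6*x^2 - 26*x + 14
Second-derivative test at each critical point:
  f''(-3) = -70 < 0 → local maximum
  f''(-1) = 30 > 0 → local minimum
  f''(2) = -30 < 0 → local maximum
  f''(4) = 70 > 0 → local minimum

Critical points: x = -3 (local maximum); x = -1 (local minimum); x = 2 (local maximum); x = 4 (local minimum)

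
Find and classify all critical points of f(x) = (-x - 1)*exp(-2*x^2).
f'(x) = (4*x*(x + 1) - 1)*exp(-2*x^2)

Solve f'(x) = 0:
  f'(x) = (4*x^2 + 4*x - 1)·exp(-2*x^2) and exp(-2*x^2) > 0 for every x, so f'(x) = 0 ⇔ 4*x^2 + 4*x - 1 = 0.
  4*x^2 + 4*x - 1 = 0 has no rational roots; quadratic formula: x = (-4 ± √32)/8.
  ⇒ x = -sqrt(2)/2 - 1/2 ≈ -1.2071, -1/2 + sqrt(2)/2 ≈ 0.2071

f''(x) = 4*(-4*x^2*(x + 1) + 3*x + 1)*exp(-2*x^2)
Second-derivative test at each critical point:
  f''(-1.2071) = -0.3069 < 0 → local maximum
  f''(0.2071) = 5.1918 > 0 → local minimum

Critical points: x = -sqrt(2)/2 - 1/2 ≈ -1.2071 (local maximum); x = -1/2 + sqrt(2)/2 ≈ 0.2071 (local minimum)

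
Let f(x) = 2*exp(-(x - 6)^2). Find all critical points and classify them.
f'(x) = 4*(6 - x)*exp(-(x - 6)^2)

Solve f'(x) = 0:
  f'(x) = (24 - 4*x)·exp(-(x - 6)^2) and exp(-(x - 6)^2) > 0 for every x, so f'(x) = 0 ⇔ 24 - 4*x = 0.
  Factor: 24 - 4*x = -4*(x - 6) = 0.
  ⇒ x = 6

f''(x) = 4*(2*(x - 6)^2 - 1)*exp(-(x - 6)^2)
Second-derivative test at each critical point:
  f''(6) = -4 < 0 → local maximum

Critical points: x = 6 (local maximum)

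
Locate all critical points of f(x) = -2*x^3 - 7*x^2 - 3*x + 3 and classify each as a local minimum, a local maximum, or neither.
f'(x) = -6*x^2 - 14*x - 3

Solve f'(x) = 0:
  6*x^2 + 14*x + 3 = 0 has no rational roots; quadratic formula: x = (-14 ± √124)/12.
  ⇒ x = -7/6 - sqrt(31)/6 ≈ -2.0946, -7/6 + sqrt(31)/6 ≈ -0.2387

f''(x) = -12*x - 14
Second-derivative test at each critical point:
  f''(-2.0946) = 11.1355 > 0 → local minimum
  f''(-0.2387) = -11.1355 < 0 → local maximum

Critical points: x = -7/6 - sqrt(31)/6 ≈ -2.0946 (local minimum); x = -7/6 + sqrt(31)/6 ≈ -0.2387 (local maximum)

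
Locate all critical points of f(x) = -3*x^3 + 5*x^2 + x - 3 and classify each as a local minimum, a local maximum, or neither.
f'(x) = -9*x^2 + 10*x + 1

Solve f'(x) = 0:
  9*x^2 - 10*x - 1 = 0 has no rational roots; quadratic formula: x = (10 ± √136)/18.
  ⇒ x = 5/9 - sqrt(34)/9 ≈ -0.0923, 5/9 + sqrt(34)/9 ≈ 1.2034

f''(x) = 10 - 18*x
Second-derivative test at each critical point:
  f''(-0.0923) = 11.6619 > 0 → local minimum
  f''(1.2034) = -11.6619 < 0 → local maximum

Critical points: x = 5/9 - sqrt(34)/9 ≈ -0.0923 (local minimum); x = 5/9 + sqrt(34)/9 ≈ 1.2034 (local maximum)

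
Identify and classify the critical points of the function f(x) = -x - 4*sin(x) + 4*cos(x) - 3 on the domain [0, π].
f'(x) = -4*sqrt(2)*sin(x + pi/4) - 1

Solve f'(x) = 0 on [0, π]:
  f'(x) = 0 ⇔ -4*sin(x) - 4*cos(x) = 1. Write the left side as R·cos(x + φ) with R = √((-4)² + 4²) = 4*sqrt(2), cos φ = -sqrt(2)/2, sin φ = sqrt(2)/2; then cos(x + φ) = sqrt(2)/8. Solve for x and keep the solutions lying in [0, π].
  ⇒ x = atan((-1 + sqrt(31))/(-sqrt(31) - 1)) + pi ≈ 2.5339

f''(x) = -4*sqrt(2)*cos(x + pi/4)
Second-derivative test at each critical point:
  f''(2.5339) = 5.5678 > 0 → local minimum

Critical points: x = atan((-1 + sqrt(31))/(-sqrt(31) - 1)) + pi ≈ 2.5339 (local minimum)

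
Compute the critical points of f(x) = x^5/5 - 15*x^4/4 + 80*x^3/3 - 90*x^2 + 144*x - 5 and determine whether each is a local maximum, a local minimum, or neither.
f'(x) = x^4 - 15*x^3 + 80*x^2 - 180*x + 144

Solve f'(x) = 0:
  Factor: x^4 - 15*x^3 + 80*x^2 - 180*x + 144 = (x - 6)*(x - 4)*(x - 3)*(x - 2) = 0.
  ⇒ x = 2, 3, 4, 6

f''(x) = 4*x^3 - 45*x^2 + 160*x - 180
Second-derivative test at each critical point:
  f''(2) = -8 < 0 → local maximum
  f''(3) = 3 > 0 → local minimum
  f''(4) = -4 < 0 → local maximum
  f''(6) = 24 > 0 → local minimum

Critical points: x = 2 (local maximum); x = 3 (local minimum); x = 4 (local maximum); x = 6 (local minimum)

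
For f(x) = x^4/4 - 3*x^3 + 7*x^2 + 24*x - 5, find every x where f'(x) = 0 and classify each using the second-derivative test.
f'(x) = x^3 - 9*x^2 + 14*x + 24

Solve f'(x) = 0:
  Factor: x^3 - 9*x^2 + 14*x + 24 = (x - 6)*(x - 4)*(x + 1) = 0.
  ⇒ x = -1, 4, 6

f''(x) = 3*x^2 - 18*x + 14
Second-derivative test at each critical point:
  f''(-1) = 35 > 0 → local minimum
  f''(4) = -10 < 0 → local maximum
  f''(6) = 14 > 0 → local minimum

Critical points: x = -1 (local minimum); x = 4 (local maximum); x = 6 (local minimum)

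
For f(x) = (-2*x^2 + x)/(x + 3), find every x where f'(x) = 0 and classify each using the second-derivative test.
f'(x) = (-2*x^2 - 12*x + 3)/(x^2 + 6*x + 9)

Solve f'(x) = 0:
  f'(x) = -(2*x^2 + 12*x - 3)/(x + 3)^2; the denominator is positive wherever f is defined, so f'(x) = 0 ⇔ -2*x^2 - 12*x + 3 = 0.
  2*x^2 + 12*x - 3 = 0 has no rational roots; quadratic formula: x = (-12 ± √168)/4.
  ⇒ x = -sqrt(42)/2 - 3 ≈ -6.2404, -3 + sqrt(42)/2 ≈ 0.2404

f''(x) = -42/(x^3 + 9*x^2 + 27*x + 27)
Second-derivative test at each critical point:
  f''(-6.2404) = 1.2344 > 0 → local minimum
  f''(0.2404) = -1.2344 < 0 → local maximum

Critical points: x = -sqrt(42)/2 - 3 ≈ -6.2404 (local minimum); x = -3 + sqrt(42)/2 ≈ 0.2404 (local maximum)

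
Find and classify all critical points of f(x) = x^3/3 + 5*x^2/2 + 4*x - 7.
f'(x) = x^2 + 5*x + 4

Solve f'(x) = 0:
  Factor: x^2 + 5*x + 4 = (x + 1)*(x + 4) = 0.
  ⇒ x = -4, -1

f''(x) = 2*x + 5
Second-derivative test at each critical point:
  f''(-4) = -3 < 0 → local maximum
  f''(-1) = 3 > 0 → local minimum

Critical points: x = -4 (local maximum); x = -1 (local minimum)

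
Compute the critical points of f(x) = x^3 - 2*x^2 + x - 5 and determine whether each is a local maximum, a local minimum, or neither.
f'(x) = 3*x^2 - 4*x + 1

Solve f'(x) = 0:
  Factor: 3*x^2 - 4*x + 1 = (x - 1)*(3*x - 1) = 0.
  ⇒ x = 1/3, 1

f''(x) = 6*x - 4
Second-derivative test at each critical point:
  f''(1/3) = -2 < 0 → local maximum
  f''(1) = 2 > 0 → local minimum

Critical points: x = 1/3 (local maximum); x = 1 (local minimum)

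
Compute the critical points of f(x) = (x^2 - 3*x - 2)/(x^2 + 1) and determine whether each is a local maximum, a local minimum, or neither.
f'(x) = 3*(x^2 + 2*x - 1)/(x^4 + 2*x^2 + 1)

Solve f'(x) = 0:
  f'(x) = 3*(x^2 + 2*x - 1)/(x^2 + 1)^2; the denominator is positive wherever f is defined, so f'(x) = 0 ⇔ 3*x^2 + 6*x - 3 = 0.
  Factor: 3*x^2 + 6*x - 3 = 3*(x^2 + 2*x - 1); x^2 + 2*x - 1 = 0 has no rational roots; quadratic formula: x = (-2 ± √8)/2.
  ⇒ x = -sqrt(2) - 1 ≈ -2.4142, -1 + sqrt(2) ≈ 0.4142

f''(x) = 6*(-x^3 - 3*x^2 + 3*x + 1)/(x^6 + 3*x^4 + 3*x^2 + 1)
Second-derivative test at each critical point:
  f''(-2.4142) = -0.1820 < 0 → local maximum
  f''(0.4142) = 6.1820 > 0 → local minimum

Critical points: x = -sqrt(2) - 1 ≈ -2.4142 (local maximum); x = -1 + sqrt(2) ≈ 0.4142 (local minimum)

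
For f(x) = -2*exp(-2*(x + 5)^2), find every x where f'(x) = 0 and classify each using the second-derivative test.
f'(x) = 8*(x + 5)*exp(-2*(x + 5)^2)

Solve f'(x) = 0:
  f'(x) = (8*x + 40)·exp(-2*(x + 5)^2) and exp(-2*(x + 5)^2) > 0 for every x, so f'(x) = 0 ⇔ 8*x + 40 = 0.
  Factor: 8*x + 40 = 8*(x + 5) = 0.
  ⇒ x = -5

f''(x) = 8*(1 - 4*(x + 5)^2)*exp(-2*(x + 5)^2)
Second-derivative test at each critical point:
  f''(-5) = 8 > 0 → local minimum

Critical points: x = -5 (local minimum)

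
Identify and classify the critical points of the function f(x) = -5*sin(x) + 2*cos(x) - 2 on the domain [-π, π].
f'(x) = -2*sin(x) - 5*cos(x)

Solve f'(x) = 0 on [-π, π]:
  f'(x) = 0 ⇔ -5*cos(x) = 2*sin(x) ⇔ tan(x) = -5/2, i.e. x = arctan(-5/2) + nπ; keep the solutions lying in [-π, π].
  ⇒ x = -atan(5/2) ≈ -1.1903, pi - atan(5/2) ≈ 1.9513

f''(x) = 5*sin(x) - 2*cos(x)
Second-derivative test at each critical point:
  f''(-1.1903) = -5.3852 < 0 → local maximum
  f''(1.9513) = 5.3852 > 0 → local minimum

Critical points: x = -atan(5/2) ≈ -1.1903 (local maximum); x = pi - atan(5/2) ≈ 1.9513 (local minimum)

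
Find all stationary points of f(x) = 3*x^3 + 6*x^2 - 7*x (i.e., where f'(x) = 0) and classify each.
f'(x) = 9*x^2 + 12*x - 7

Solve f'(x) = 0:
  9*x^2 + 12*x - 7 = 0 has no rational roots; quadratic formula: x = (-12 ± √396)/18.
  ⇒ x = -sqrt(11)/3 - 2/3 ≈ -1.7722, -2/3 + sqrt(11)/3 ≈ 0.4389

f''(x) = 18*x + 12
Second-derivative test at each critical point:
  f''(-1.7722) = -19.8997 < 0 → local maximum
  f''(0.4389) = 19.8997 > 0 → local minimum

Critical points: x = -sqrt(11)/3 - 2/3 ≈ -1.7722 (local maximum); x = -2/3 + sqrt(11)/3 ≈ 0.4389 (local minimum)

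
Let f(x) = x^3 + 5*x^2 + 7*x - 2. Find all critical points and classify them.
f'(x) = 3*x^2 + 10*x + 7

Solve f'(x) = 0:
  Factor: 3*x^2 + 10*x + 7 = (x + 1)*(3*x + 7) = 0.
  ⇒ x = -7/3, -1

f''(x) = 6*x + 10
Second-derivative test at each critical point:
  f''(-7/3) = -4 < 0 → local maximum
  f''(-1) = 4 > 0 → local minimum

Critical points: x = -7/3 (local maximum); x = -1 (local minimum)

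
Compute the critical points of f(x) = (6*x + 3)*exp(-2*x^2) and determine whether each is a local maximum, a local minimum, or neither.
f'(x) = 6*(-2*x*(2*x + 1) + 1)*exp(-2*x^2)

Solve f'(x) = 0:
  f'(x) = (-24*x^2 - 12*x + 6)·exp(-2*x^2) and exp(-2*x^2) > 0 for every x, so f'(x) = 0 ⇔ -24*x^2 - 12*x + 6 = 0.
  Factor: -24*x^2 - 12*x + 6 = -6*(4*x^2 + 2*x - 1); 4*x^2 + 2*x - 1 = 0 has no rational roots; quadratic formula: x = (-2 ± √20)/8.
  ⇒ x = -sqrt(5)/4 - 1/4 ≈ -0.8090, -1/4 + sqrt(5)/4 ≈ 0.3090

f''(x) = 12*(4*x^2*(2*x + 1) - 6*x - 1)*exp(-2*x^2)
Second-derivative test at each critical point:
  f''(-0.8090) = 7.2472 > 0 → local minimum
  f''(0.3090) = -22.1678 < 0 → local maximum

Critical points: x = -sqrt(5)/4 - 1/4 ≈ -0.8090 (local minimum); x = -1/4 + sqrt(5)/4 ≈ 0.3090 (local maximum)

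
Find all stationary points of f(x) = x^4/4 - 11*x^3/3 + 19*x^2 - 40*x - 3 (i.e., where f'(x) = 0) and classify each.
f'(x) = x^3 - 11*x^2 + 38*x - 40

Solve f'(x) = 0:
  Factor: x^3 - 11*x^2 + 38*x - 40 = (x - 5)*(x - 4)*(x - 2) = 0.
  ⇒ x = 2, 4, 5

f''(x) = 3*x^2 - 22*x + 38
Second-derivative test at each critical point:
  f''(2) = 6 > 0 → local minimum
  f''(4) = -2 < 0 → local maximum
  f''(5) = 3 > 0 → local minimum

Critical points: x = 2 (local minimum); x = 4 (local maximum); x = 5 (local minimum)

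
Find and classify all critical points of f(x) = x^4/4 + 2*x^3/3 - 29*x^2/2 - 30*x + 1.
f'(x) = x^3 + 2*x^2 - 29*x - 30

Solve f'(x) = 0:
  Factor: x^3 + 2*x^2 - 29*x - 30 = (x - 5)*(x + 1)*(x + 6) = 0.
  ⇒ x = -6, -1, 5

f''(x) = 3*x^2 + 4*x - 29
Second-derivative test at each critical point:
  f''(-6) = 55 > 0 → local minimum
  f''(-1) = -30 < 0 → local maximum
  f''(5) = 66 > 0 → local minimum

Critical points: x = -6 (local minimum); x = -1 (local maximum); x = 5 (local minimum)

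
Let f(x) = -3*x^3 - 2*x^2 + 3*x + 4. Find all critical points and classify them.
f'(x) = -9*x^2 - 4*x + 3

Solve f'(x) = 0:
  9*x^2 + 4*x - 3 = 0 has no rational roots; quadratic formula: x = (-4 ± √124)/18.
  ⇒ x = -sqrt(31)/9 - 2/9 ≈ -0.8409, -2/9 + sqrt(31)/9 ≈ 0.3964

f''(x) = -18*x - 4
Second-derivative test at each critical point:
  f''(-0.8409) = 11.1355 > 0 → local minimum
  f''(0.3964) = -11.1355 < 0 → local maximum

Critical points: x = -sqrt(31)/9 - 2/9 ≈ -0.8409 (local minimum); x = -2/9 + sqrt(31)/9 ≈ 0.3964 (local maximum)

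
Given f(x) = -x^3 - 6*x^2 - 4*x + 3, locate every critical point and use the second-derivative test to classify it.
f'(x) = -3*x^2 - 12*x - 4

Solve f'(x) = 0:
  3*x^2 + 12*x + 4 = 0 has no rational roots; quadratic formula: x = (-12 ± √96)/6.
  ⇒ x = -2 - 2*sqrt(6)/3 ≈ -3.6330, -2 + 2*sqrt(6)/3 ≈ -0.3670

f''(x) = -6*x - 12
Second-derivative test at each critical point:
  f''(-3.6330) = 9.7980 > 0 → local minimum
  f''(-0.3670) = -9.7980 < 0 → local maximum

Critical points: x = -2 - 2*sqrt(6)/3 ≈ -3.6330 (local minimum); x = -2 + 2*sqrt(6)/3 ≈ -0.3670 (local maximum)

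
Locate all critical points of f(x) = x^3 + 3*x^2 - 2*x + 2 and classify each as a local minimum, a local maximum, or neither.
f'(x) = 3*x^2 + 6*x - 2

Solve f'(x) = 0:
  3*x^2 + 6*x - 2 = 0 has no rational roots; quadratic formula: x = (-6 ± √60)/6.
  ⇒ x = -sqrt(15)/3 - 1 ≈ -2.2910, -1 + sqrt(15)/3 ≈ 0.2910

f''(x) = 6*x + 6
Second-derivative test at each critical point:
  f''(-2.2910) = -7.7460 < 0 → local maximum
  f''(0.2910) = 7.7460 > 0 → local minimum

Critical points: x = -sqrt(15)/3 - 1 ≈ -2.2910 (local maximum); x = -1 + sqrt(15)/3 ≈ 0.2910 (local minimum)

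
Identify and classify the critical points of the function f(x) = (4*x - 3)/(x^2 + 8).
f'(x) = 2*(-2*x^2 + 3*x + 16)/(x^4 + 16*x^2 + 64)

Solve f'(x) = 0:
  f'(x) = -2*(2*x^2 - 3*x - 16)/(x^2 + 8)^2; the denominator is positive wherever f is defined, so f'(x) = 0 ⇔ -4*x^2 + 6*x + 32 = 0.
  Factor: -4*x^2 + 6*x + 32 = -2*(2*x^2 - 3*x - 16); 2*x^2 - 3*x - 16 = 0 has no rational roots; quadratic formula: x = (3 ± √137)/4.
  ⇒ x = 3/4 - sqrt(137)/4 ≈ -2.1762, 3/4 + sqrt(137)/4 ≈ 3.6762

f''(x) = 2*(4*x^2*(4*x - 3) + 3*(1 - 4*x)*(x^2 + 8))/(x^2 + 8)^3
Second-derivative test at each critical point:
  f''(-2.1762) = 0.1443 > 0 → local minimum
  f''(3.6762) = -0.0506 < 0 → local maximum

Critical points: x = 3/4 - sqrt(137)/4 ≈ -2.1762 (local minimum); x = 3/4 + sqrt(137)/4 ≈ 3.6762 (local maximum)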